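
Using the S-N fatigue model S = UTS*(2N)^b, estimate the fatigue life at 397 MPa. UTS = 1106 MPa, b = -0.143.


N = 0.5 * (S/UTS)^(1/b) = 0.5 * (397/1106)^(1/-0.143) = 646.5628 cycles

646.5628 cycles


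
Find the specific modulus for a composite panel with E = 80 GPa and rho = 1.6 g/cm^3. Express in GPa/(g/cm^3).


Specific stiffness = E/rho = 80/1.6 = 50.0 GPa/(g/cm^3)

50.0 GPa/(g/cm^3)


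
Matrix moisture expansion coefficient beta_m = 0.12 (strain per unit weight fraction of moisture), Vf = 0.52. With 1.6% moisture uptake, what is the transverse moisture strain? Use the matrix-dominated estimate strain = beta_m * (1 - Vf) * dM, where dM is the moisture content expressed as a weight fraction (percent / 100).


dM = 1.6/100 = 0.016
strain = beta_m * (1-Vf) * dM = 0.12 * 0.48 * 0.016 = 0.0009216

0.0009216


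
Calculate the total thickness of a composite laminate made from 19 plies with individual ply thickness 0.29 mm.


h = n * t_ply = 19 * 0.29 = 5.51 mm

5.51 mm


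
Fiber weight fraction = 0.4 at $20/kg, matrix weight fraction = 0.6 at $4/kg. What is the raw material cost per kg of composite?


Cost = cost_f*Wf + cost_m*Wm = 20*0.4 + 4*0.6 = $10.4/kg

$10.4/kg


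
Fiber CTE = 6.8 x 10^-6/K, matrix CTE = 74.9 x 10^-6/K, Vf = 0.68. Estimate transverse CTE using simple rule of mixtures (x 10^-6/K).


alpha_2 = alpha_f*Vf + alpha_m*(1-Vf) = 6.8*0.68 + 74.9*0.32 = 28.6 x 10^-6/K

28.6 x 10^-6/K


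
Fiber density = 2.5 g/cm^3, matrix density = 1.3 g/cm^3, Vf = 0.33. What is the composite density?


rho_c = rho_f*Vf + rho_m*(1-Vf) = 2.5*0.33 + 1.3*0.67 = 1.696 g/cm^3

1.696 g/cm^3


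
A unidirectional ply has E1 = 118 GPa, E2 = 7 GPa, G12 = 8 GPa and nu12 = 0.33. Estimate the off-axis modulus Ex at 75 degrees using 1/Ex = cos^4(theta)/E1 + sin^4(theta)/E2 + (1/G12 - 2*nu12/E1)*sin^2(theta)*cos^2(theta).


cos^4(75) = 0.004487, sin^4(75) = 0.870513, sin^2(75)*cos^2(75) = 0.0625
1/G12 - 2*nu12/E1 = 1/8 - 2*0.33/118 = 0.119407 GPa^-1
1/Ex = 0.004487/118 + 0.870513/7 + 0.119407*0.0625 = 0.1318599 GPa^-1
Ex = 7.58 GPa

7.58 GPa


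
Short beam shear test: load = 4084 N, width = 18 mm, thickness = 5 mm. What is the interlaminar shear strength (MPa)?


ILSS = 3F/(4bh) = 3*4084/(4*18*5) = 34.03 MPa

34.03 MPa


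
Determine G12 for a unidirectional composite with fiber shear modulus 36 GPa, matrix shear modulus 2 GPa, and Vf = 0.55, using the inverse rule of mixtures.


1/G12 = Vf/Gf + (1-Vf)/Gm = 0.55/36 + 0.45/2
G12 = 4.16 GPa

4.16 GPa


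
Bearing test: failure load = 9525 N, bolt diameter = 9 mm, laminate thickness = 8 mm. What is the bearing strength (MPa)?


sigma_br = F/(d*h) = 9525/(9*8) = 132.3 MPa

132.3 MPa


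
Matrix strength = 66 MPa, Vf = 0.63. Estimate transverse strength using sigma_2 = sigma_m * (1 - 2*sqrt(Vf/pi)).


factor = 1 - 2*sqrt(0.63/pi) = 0.1044
sigma_2 = 66 * 0.1044 = 6.89 MPa

6.89 MPa


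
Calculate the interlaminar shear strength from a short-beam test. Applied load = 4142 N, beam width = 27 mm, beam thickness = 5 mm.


ILSS = 3F/(4bh) = 3*4142/(4*27*5) = 23.01 MPa

23.01 MPa


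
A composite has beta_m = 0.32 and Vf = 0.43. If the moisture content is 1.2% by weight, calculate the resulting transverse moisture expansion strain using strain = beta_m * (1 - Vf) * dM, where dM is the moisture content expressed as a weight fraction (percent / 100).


dM = 1.2/100 = 0.012
strain = beta_m * (1-Vf) * dM = 0.32 * 0.57 * 0.012 = 0.0021888

0.0021888


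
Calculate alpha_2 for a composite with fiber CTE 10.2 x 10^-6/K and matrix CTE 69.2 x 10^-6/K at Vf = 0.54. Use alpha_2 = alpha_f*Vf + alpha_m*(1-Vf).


alpha_2 = alpha_f*Vf + alpha_m*(1-Vf) = 10.2*0.54 + 69.2*0.46 = 37.3 x 10^-6/K

37.3 x 10^-6/K


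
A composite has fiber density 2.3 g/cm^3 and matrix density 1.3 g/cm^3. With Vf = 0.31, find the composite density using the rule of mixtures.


rho_c = rho_f*Vf + rho_m*(1-Vf) = 2.3*0.31 + 1.3*0.69 = 1.61 g/cm^3

1.61 g/cm^3


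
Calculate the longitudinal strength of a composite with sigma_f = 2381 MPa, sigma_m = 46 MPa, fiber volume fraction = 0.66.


sigma_1 = sigma_f*Vf + sigma_m*(1-Vf) = 2381*0.66 + 46*0.34 = 1587.1 MPa

1587.1 MPa


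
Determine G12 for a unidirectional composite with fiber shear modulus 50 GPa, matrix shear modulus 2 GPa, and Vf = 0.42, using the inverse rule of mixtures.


1/G12 = Vf/Gf + (1-Vf)/Gm = 0.42/50 + 0.58/2
G12 = 3.35 GPa

3.35 GPa


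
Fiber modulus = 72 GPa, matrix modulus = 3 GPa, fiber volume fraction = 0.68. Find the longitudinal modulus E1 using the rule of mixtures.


E1 = Ef*Vf + Em*(1-Vf) = 72*0.68 + 3*0.32 = 49.92 GPa

49.92 GPa


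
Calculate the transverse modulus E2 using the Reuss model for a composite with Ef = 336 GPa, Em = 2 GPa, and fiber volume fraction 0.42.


1/E2 = Vf/Ef + (1-Vf)/Em = 0.42/336 + 0.58/2
E2 = 3.43 GPa

3.43 GPa


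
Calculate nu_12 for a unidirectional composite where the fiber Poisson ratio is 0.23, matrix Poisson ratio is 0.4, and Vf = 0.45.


nu_12 = nu_f*Vf + nu_m*(1-Vf) = 0.23*0.45 + 0.4*0.55 = 0.3235

0.3235


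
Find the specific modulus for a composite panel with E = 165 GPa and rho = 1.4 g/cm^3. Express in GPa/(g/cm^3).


Specific stiffness = E/rho = 165/1.4 = 117.9 GPa/(g/cm^3)

117.9 GPa/(g/cm^3)


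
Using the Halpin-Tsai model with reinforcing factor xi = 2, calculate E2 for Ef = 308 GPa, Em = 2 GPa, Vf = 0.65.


eta = (Ef/Em - 1)/(Ef/Em + xi) = (154.0 - 1)/(154.0 + 2) = 0.9808
E2 = Em*(1+xi*eta*Vf)/(1-eta*Vf) = 12.55 GPa

12.55 GPa


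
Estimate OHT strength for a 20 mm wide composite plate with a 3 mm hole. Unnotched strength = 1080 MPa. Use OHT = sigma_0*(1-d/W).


OHT = sigma_0*(1-d/W) = 1080*(1-3/20) = 918.0 MPa

918.0 MPa


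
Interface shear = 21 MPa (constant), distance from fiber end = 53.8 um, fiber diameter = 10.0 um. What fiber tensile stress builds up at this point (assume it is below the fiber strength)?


Force balance: sigma_f * (pi*d^2/4) = tau * (pi*d) * x  ->  sigma_f = 4 * tau * x / d
sigma_f = 4 * 21 * 53.8 / 10.0 = 451.9 MPa

451.9 MPa


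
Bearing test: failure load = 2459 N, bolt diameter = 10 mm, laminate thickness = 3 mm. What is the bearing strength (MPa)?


sigma_br = F/(d*h) = 2459/(10*3) = 82.0 MPa

82.0 MPa


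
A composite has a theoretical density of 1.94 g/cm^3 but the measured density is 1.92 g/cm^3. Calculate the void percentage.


Void% = (rho_theo - rho_actual)/rho_theo * 100 = (1.94 - 1.92)/1.94 * 100 = 1.03%

1.03%


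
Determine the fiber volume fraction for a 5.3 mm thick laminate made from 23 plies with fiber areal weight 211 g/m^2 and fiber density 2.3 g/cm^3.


Vf = n * FAW / (rho_f * h * 1000) = 23 * 211 / (2.3 * 5.3 * 1000) = 0.3981

0.3981


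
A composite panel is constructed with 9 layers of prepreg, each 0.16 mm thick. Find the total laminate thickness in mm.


h = n * t_ply = 9 * 0.16 = 1.44 mm

1.44 mm


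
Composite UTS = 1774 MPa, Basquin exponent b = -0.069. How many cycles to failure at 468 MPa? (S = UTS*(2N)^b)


N = 0.5 * (S/UTS)^(1/b) = 0.5 * (468/1774)^(1/-0.069) = 1.2191e+08 cycles

1.2191e+08 cycles


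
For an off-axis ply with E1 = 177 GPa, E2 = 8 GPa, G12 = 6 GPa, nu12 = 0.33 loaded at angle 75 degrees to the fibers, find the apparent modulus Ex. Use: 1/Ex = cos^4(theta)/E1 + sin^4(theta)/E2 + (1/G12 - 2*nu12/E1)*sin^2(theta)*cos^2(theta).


cos^4(75) = 0.004487, sin^4(75) = 0.870513, sin^2(75)*cos^2(75) = 0.0625
1/G12 - 2*nu12/E1 = 1/6 - 2*0.33/177 = 0.162938 GPa^-1
1/Ex = 0.004487/177 + 0.870513/8 + 0.162938*0.0625 = 0.1190231 GPa^-1
Ex = 8.4 GPa

8.4 GPa


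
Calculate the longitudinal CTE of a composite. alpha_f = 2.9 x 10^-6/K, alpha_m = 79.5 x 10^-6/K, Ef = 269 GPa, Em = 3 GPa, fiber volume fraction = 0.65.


E1 = Ef*Vf + Em*(1-Vf) = 175.9
alpha_1 = (alpha_f*Ef*Vf + alpha_m*Em*(1-Vf))/E1 = 3.36 x 10^-6/K

3.36 x 10^-6/K


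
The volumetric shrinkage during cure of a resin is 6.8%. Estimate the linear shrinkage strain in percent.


Linear shrinkage ≈ vol_shrink/3 = 6.8/3 = 2.267%

2.267%


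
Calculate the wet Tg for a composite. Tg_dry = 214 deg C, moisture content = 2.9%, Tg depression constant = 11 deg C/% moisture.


Tg_wet = Tg_dry - k*moisture = 214 - 11*2.9 = 182.1 deg C

182.1 deg C


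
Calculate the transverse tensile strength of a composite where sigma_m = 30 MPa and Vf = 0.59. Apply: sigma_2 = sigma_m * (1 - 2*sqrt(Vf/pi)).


factor = 1 - 2*sqrt(0.59/pi) = 0.1333
sigma_2 = 30 * 0.1333 = 4.0 MPa

4.0 MPa


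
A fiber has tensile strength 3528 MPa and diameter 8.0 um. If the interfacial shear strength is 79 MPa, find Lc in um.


Lc = sigma_f * d / (2 * tau_i) = 3528 * 8.0 / (2 * 79) = 178.6 um

178.6 um


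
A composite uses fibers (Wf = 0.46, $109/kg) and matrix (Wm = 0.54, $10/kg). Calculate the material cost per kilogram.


Cost = cost_f*Wf + cost_m*Wm = 109*0.46 + 10*0.54 = $55.54/kg

$55.54/kg


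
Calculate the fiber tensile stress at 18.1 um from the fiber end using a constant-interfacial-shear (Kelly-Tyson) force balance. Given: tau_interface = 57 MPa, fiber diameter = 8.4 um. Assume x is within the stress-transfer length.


Force balance: sigma_f * (pi*d^2/4) = tau * (pi*d) * x  ->  sigma_f = 4 * tau * x / d
sigma_f = 4 * 57 * 18.1 / 8.4 = 491.3 MPa

491.3 MPa


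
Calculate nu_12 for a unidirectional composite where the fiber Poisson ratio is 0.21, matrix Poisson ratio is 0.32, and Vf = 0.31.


nu_12 = nu_f*Vf + nu_m*(1-Vf) = 0.21*0.31 + 0.32*0.69 = 0.2859

0.2859


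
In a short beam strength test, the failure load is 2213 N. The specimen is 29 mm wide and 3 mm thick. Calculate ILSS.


ILSS = 3F/(4bh) = 3*2213/(4*29*3) = 19.08 MPa

19.08 MPa


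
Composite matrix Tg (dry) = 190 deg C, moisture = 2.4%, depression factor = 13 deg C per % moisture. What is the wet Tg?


Tg_wet = Tg_dry - k*moisture = 190 - 13*2.4 = 158.8 deg C

158.8 deg C


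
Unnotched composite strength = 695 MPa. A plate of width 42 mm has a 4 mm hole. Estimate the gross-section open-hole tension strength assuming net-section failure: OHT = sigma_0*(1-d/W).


OHT = sigma_0*(1-d/W) = 695*(1-4/42) = 628.8 MPa

628.8 MPa


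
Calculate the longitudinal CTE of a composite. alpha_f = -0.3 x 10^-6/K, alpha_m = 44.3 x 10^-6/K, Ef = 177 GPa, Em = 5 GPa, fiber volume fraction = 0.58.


E1 = Ef*Vf + Em*(1-Vf) = 104.76
alpha_1 = (alpha_f*Ef*Vf + alpha_m*Em*(1-Vf))/E1 = 0.59 x 10^-6/K

0.59 x 10^-6/K


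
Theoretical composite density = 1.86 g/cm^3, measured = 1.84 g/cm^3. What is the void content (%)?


Void% = (rho_theo - rho_actual)/rho_theo * 100 = (1.86 - 1.84)/1.86 * 100 = 1.08%

1.08%


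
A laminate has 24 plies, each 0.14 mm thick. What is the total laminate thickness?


h = n * t_ply = 24 * 0.14 = 3.36 mm

3.36 mm


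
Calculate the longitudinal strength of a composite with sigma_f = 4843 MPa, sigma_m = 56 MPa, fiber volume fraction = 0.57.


sigma_1 = sigma_f*Vf + sigma_m*(1-Vf) = 4843*0.57 + 56*0.43 = 2784.6 MPa

2784.6 MPa


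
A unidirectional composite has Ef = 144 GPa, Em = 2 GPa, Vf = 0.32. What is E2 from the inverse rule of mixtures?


1/E2 = Vf/Ef + (1-Vf)/Em = 0.32/144 + 0.68/2
E2 = 2.92 GPa

2.92 GPa


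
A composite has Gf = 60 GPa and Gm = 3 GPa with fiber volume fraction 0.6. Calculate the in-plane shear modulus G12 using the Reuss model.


1/G12 = Vf/Gf + (1-Vf)/Gm = 0.6/60 + 0.4/3
G12 = 6.98 GPa

6.98 GPa


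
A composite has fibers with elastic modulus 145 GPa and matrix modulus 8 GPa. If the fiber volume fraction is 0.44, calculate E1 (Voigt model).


E1 = Ef*Vf + Em*(1-Vf) = 145*0.44 + 8*0.56 = 68.28 GPa

68.28 GPa


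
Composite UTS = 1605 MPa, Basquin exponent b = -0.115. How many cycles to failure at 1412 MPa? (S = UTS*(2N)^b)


N = 0.5 * (S/UTS)^(1/b) = 0.5 * (1412/1605)^(1/-0.115) = 1.5233 cycles

1.5233 cycles


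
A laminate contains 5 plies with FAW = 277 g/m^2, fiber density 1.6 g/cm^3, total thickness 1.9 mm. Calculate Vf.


Vf = n * FAW / (rho_f * h * 1000) = 5 * 277 / (1.6 * 1.9 * 1000) = 0.4556

0.4556


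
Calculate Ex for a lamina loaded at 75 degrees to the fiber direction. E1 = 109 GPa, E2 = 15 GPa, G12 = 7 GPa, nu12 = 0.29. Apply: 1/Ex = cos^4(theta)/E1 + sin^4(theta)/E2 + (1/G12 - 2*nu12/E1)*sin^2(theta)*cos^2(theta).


cos^4(75) = 0.004487, sin^4(75) = 0.870513, sin^2(75)*cos^2(75) = 0.0625
1/G12 - 2*nu12/E1 = 1/7 - 2*0.29/109 = 0.137536 GPa^-1
1/Ex = 0.004487/109 + 0.870513/15 + 0.137536*0.0625 = 0.0666714 GPa^-1
Ex = 15.0 GPa

15.0 GPa


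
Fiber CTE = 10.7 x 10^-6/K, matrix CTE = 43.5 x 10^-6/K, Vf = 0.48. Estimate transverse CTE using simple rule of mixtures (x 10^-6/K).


alpha_2 = alpha_f*Vf + alpha_m*(1-Vf) = 10.7*0.48 + 43.5*0.52 = 27.8 x 10^-6/K

27.8 x 10^-6/K


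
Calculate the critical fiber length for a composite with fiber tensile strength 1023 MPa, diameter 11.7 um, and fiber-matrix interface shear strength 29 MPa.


Lc = sigma_f * d / (2 * tau_i) = 1023 * 11.7 / (2 * 29) = 206.4 um

206.4 um


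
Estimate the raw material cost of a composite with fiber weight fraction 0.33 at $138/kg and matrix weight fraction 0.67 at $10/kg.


Cost = cost_f*Wf + cost_m*Wm = 138*0.33 + 10*0.67 = $52.24/kg

$52.24/kg


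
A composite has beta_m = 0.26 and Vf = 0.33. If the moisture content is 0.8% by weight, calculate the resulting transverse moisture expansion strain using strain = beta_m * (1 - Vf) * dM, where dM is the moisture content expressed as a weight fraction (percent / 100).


dM = 0.8/100 = 0.008
strain = beta_m * (1-Vf) * dM = 0.26 * 0.67 * 0.008 = 0.0013936

0.0013936


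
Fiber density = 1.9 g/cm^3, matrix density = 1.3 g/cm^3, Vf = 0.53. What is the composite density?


rho_c = rho_f*Vf + rho_m*(1-Vf) = 1.9*0.53 + 1.3*0.47 = 1.618 g/cm^3

1.618 g/cm^3


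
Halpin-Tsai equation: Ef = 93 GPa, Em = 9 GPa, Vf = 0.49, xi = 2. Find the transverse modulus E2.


eta = (Ef/Em - 1)/(Ef/Em + xi) = (10.3333 - 1)/(10.3333 + 2) = 0.7568
E2 = Em*(1+xi*eta*Vf)/(1-eta*Vf) = 24.91 GPa

24.91 GPa


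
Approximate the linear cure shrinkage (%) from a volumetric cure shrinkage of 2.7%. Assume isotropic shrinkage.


Linear shrinkage ≈ vol_shrink/3 = 2.7/3 = 0.9%

0.9%


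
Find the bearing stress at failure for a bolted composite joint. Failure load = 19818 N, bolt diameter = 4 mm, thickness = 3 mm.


sigma_br = F/(d*h) = 19818/(4*3) = 1651.5 MPa

1651.5 MPa


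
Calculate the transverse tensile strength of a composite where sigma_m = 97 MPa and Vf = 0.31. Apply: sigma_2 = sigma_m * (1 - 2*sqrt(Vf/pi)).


factor = 1 - 2*sqrt(0.31/pi) = 0.3717
sigma_2 = 97 * 0.3717 = 36.06 MPa

36.06 MPa


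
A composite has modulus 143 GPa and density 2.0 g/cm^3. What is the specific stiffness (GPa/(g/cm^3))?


Specific stiffness = E/rho = 143/2.0 = 71.5 GPa/(g/cm^3)

71.5 GPa/(g/cm^3)


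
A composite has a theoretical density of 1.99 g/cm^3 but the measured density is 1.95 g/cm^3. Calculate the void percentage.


Void% = (rho_theo - rho_actual)/rho_theo * 100 = (1.99 - 1.95)/1.99 * 100 = 2.01%

2.01%


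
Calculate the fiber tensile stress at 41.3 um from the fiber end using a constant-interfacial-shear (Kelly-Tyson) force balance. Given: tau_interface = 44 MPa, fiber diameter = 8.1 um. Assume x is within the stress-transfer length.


Force balance: sigma_f * (pi*d^2/4) = tau * (pi*d) * x  ->  sigma_f = 4 * tau * x / d
sigma_f = 4 * 44 * 41.3 / 8.1 = 897.4 MPa

897.4 MPa


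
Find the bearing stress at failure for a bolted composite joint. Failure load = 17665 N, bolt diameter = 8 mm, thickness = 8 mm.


sigma_br = F/(d*h) = 17665/(8*8) = 276.0 MPa

276.0 MPa


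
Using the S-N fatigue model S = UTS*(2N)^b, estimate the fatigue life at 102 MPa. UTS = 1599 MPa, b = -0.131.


N = 0.5 * (S/UTS)^(1/b) = 0.5 * (102/1599)^(1/-0.131) = 6.6528e+08 cycles

6.6528e+08 cycles


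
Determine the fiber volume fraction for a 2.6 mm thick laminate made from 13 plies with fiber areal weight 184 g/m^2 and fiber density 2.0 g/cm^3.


Vf = n * FAW / (rho_f * h * 1000) = 13 * 184 / (2.0 * 2.6 * 1000) = 0.46

0.46


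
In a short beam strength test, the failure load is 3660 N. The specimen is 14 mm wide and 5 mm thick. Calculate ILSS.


ILSS = 3F/(4bh) = 3*3660/(4*14*5) = 39.21 MPa

39.21 MPa


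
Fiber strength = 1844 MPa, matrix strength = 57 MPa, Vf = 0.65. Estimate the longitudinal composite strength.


sigma_1 = sigma_f*Vf + sigma_m*(1-Vf) = 1844*0.65 + 57*0.35 = 1218.6 MPa

1218.6 MPa


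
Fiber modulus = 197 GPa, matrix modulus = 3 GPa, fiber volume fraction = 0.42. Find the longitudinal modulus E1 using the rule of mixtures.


E1 = Ef*Vf + Em*(1-Vf) = 197*0.42 + 3*0.58 = 84.48 GPa

84.48 GPa


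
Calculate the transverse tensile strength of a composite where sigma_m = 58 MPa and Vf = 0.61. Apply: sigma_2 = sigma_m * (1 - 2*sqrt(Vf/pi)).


factor = 1 - 2*sqrt(0.61/pi) = 0.1187
sigma_2 = 58 * 0.1187 = 6.89 MPa

6.89 MPa


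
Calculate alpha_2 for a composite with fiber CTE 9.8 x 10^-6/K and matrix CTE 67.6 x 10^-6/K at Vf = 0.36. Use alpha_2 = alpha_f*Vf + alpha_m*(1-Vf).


alpha_2 = alpha_f*Vf + alpha_m*(1-Vf) = 9.8*0.36 + 67.6*0.64 = 46.8 x 10^-6/K

46.8 x 10^-6/K


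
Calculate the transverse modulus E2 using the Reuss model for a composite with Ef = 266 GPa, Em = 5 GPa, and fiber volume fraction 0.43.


1/E2 = Vf/Ef + (1-Vf)/Em = 0.43/266 + 0.57/5
E2 = 8.65 GPa

8.65 GPa


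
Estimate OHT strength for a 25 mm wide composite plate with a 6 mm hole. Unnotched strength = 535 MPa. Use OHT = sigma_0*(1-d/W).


OHT = sigma_0*(1-d/W) = 535*(1-6/25) = 406.6 MPa

406.6 MPa


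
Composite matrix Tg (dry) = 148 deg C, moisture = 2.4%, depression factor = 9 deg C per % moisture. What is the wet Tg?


Tg_wet = Tg_dry - k*moisture = 148 - 9*2.4 = 126.4 deg C

126.4 deg C


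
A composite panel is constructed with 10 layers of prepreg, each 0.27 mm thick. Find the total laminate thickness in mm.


h = n * t_ply = 10 * 0.27 = 2.7 mm

2.7 mm


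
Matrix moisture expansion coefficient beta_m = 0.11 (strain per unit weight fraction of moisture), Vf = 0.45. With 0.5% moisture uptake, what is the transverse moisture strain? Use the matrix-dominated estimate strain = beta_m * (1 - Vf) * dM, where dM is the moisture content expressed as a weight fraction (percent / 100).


dM = 0.5/100 = 0.005
strain = beta_m * (1-Vf) * dM = 0.11 * 0.55 * 0.005 = 0.0003025

0.0003025


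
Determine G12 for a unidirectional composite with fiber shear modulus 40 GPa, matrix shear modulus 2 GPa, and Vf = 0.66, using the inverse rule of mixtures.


1/G12 = Vf/Gf + (1-Vf)/Gm = 0.66/40 + 0.34/2
G12 = 5.36 GPa

5.36 GPa


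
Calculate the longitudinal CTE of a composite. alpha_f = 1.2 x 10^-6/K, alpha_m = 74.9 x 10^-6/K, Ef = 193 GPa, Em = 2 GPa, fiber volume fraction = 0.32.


E1 = Ef*Vf + Em*(1-Vf) = 63.12
alpha_1 = (alpha_f*Ef*Vf + alpha_m*Em*(1-Vf))/E1 = 2.79 x 10^-6/K

2.79 x 10^-6/K


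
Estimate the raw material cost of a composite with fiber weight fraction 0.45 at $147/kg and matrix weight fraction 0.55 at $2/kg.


Cost = cost_f*Wf + cost_m*Wm = 147*0.45 + 2*0.55 = $67.25/kg

$67.25/kg


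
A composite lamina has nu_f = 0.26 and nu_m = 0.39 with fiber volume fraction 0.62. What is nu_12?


nu_12 = nu_f*Vf + nu_m*(1-Vf) = 0.26*0.62 + 0.39*0.38 = 0.3094

0.3094


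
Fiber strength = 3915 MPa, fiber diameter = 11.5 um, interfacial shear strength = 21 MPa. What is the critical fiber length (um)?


Lc = sigma_f * d / (2 * tau_i) = 3915 * 11.5 / (2 * 21) = 1072.0 um

1072.0 um


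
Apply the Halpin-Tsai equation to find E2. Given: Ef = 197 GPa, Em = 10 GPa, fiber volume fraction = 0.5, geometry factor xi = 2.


eta = (Ef/Em - 1)/(Ef/Em + xi) = (19.7 - 1)/(19.7 + 2) = 0.8618
E2 = Em*(1+xi*eta*Vf)/(1-eta*Vf) = 32.71 GPa

32.71 GPa


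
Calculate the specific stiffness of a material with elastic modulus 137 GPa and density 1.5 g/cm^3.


Specific stiffness = E/rho = 137/1.5 = 91.3 GPa/(g/cm^3)

91.3 GPa/(g/cm^3)


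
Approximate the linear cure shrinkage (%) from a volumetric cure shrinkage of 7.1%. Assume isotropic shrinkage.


Linear shrinkage ≈ vol_shrink/3 = 7.1/3 = 2.367%

2.367%


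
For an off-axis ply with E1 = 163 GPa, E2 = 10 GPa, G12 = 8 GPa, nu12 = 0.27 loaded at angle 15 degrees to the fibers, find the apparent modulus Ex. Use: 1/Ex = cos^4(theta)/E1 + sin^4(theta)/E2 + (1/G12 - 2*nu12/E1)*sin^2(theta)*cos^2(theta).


cos^4(15) = 0.870513, sin^4(15) = 0.004487, sin^2(15)*cos^2(15) = 0.0625
1/G12 - 2*nu12/E1 = 1/8 - 2*0.27/163 = 0.121687 GPa^-1
1/Ex = 0.870513/163 + 0.004487/10 + 0.121687*0.0625 = 0.0133947 GPa^-1
Ex = 74.66 GPa

74.66 GPa


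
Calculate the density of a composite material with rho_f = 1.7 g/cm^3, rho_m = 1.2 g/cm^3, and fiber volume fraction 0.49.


rho_c = rho_f*Vf + rho_m*(1-Vf) = 1.7*0.49 + 1.2*0.51 = 1.445 g/cm^3

1.445 g/cm^3


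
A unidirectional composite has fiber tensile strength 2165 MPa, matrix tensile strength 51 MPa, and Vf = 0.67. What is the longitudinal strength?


sigma_1 = sigma_f*Vf + sigma_m*(1-Vf) = 2165*0.67 + 51*0.33 = 1467.4 MPa

1467.4 MPa


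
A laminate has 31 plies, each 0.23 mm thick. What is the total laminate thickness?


h = n * t_ply = 31 * 0.23 = 7.13 mm

7.13 mm


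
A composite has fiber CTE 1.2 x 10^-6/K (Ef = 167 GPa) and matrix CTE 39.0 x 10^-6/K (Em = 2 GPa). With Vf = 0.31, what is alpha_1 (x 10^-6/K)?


E1 = Ef*Vf + Em*(1-Vf) = 53.15
alpha_1 = (alpha_f*Ef*Vf + alpha_m*Em*(1-Vf))/E1 = 2.18 x 10^-6/K

2.18 x 10^-6/K


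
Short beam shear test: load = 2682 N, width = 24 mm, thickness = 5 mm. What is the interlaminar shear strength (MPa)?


ILSS = 3F/(4bh) = 3*2682/(4*24*5) = 16.76 MPa

16.76 MPa


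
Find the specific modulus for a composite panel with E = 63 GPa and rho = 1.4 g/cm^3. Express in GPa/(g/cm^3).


Specific stiffness = E/rho = 63/1.4 = 45.0 GPa/(g/cm^3)

45.0 GPa/(g/cm^3)


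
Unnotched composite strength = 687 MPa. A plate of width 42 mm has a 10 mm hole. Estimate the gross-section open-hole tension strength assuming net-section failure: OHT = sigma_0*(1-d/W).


OHT = sigma_0*(1-d/W) = 687*(1-10/42) = 523.4 MPa

523.4 MPa


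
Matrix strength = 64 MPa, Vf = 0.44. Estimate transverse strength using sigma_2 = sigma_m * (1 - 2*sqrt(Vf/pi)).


factor = 1 - 2*sqrt(0.44/pi) = 0.2515
sigma_2 = 64 * 0.2515 = 16.1 MPa

16.1 MPa


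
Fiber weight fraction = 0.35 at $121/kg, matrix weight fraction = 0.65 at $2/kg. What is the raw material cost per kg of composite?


Cost = cost_f*Wf + cost_m*Wm = 121*0.35 + 2*0.65 = $43.65/kg

$43.65/kg


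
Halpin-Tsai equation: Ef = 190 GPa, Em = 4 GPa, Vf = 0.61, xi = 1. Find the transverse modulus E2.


eta = (Ef/Em - 1)/(Ef/Em + xi) = (47.5 - 1)/(47.5 + 1) = 0.9588
E2 = Em*(1+xi*eta*Vf)/(1-eta*Vf) = 15.27 GPa

15.27 GPa


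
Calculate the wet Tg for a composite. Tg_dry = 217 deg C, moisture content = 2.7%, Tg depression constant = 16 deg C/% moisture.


Tg_wet = Tg_dry - k*moisture = 217 - 16*2.7 = 173.8 deg C

173.8 deg C


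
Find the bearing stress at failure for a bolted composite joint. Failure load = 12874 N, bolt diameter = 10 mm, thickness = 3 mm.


sigma_br = F/(d*h) = 12874/(10*3) = 429.1 MPa

429.1 MPa


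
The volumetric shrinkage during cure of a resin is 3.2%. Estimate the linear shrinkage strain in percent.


Linear shrinkage ≈ vol_shrink/3 = 3.2/3 = 1.067%

1.067%


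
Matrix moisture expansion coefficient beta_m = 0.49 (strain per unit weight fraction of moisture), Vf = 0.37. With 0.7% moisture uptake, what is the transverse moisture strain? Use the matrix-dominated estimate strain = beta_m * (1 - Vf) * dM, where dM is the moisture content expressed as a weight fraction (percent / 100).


dM = 0.7/100 = 0.007
strain = beta_m * (1-Vf) * dM = 0.49 * 0.63 * 0.007 = 0.0021609

0.0021609


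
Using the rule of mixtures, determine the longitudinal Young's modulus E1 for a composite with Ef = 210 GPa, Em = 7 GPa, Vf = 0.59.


E1 = Ef*Vf + Em*(1-Vf) = 210*0.59 + 7*0.41 = 126.77 GPa

126.77 GPa


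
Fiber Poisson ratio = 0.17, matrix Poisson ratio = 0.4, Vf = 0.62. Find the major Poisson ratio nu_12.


nu_12 = nu_f*Vf + nu_m*(1-Vf) = 0.17*0.62 + 0.4*0.38 = 0.2574

0.2574


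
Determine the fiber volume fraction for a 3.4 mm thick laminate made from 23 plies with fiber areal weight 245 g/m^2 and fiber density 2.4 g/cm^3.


Vf = n * FAW / (rho_f * h * 1000) = 23 * 245 / (2.4 * 3.4 * 1000) = 0.6906

0.6906


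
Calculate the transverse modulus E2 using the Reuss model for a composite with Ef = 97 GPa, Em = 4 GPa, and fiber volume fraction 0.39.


1/E2 = Vf/Ef + (1-Vf)/Em = 0.39/97 + 0.61/4
E2 = 6.39 GPa

6.39 GPa


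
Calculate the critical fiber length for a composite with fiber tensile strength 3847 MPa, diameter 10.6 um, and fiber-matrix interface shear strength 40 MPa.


Lc = sigma_f * d / (2 * tau_i) = 3847 * 10.6 / (2 * 40) = 509.7 um

509.7 um


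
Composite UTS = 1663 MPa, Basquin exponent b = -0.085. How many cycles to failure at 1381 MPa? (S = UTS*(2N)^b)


N = 0.5 * (S/UTS)^(1/b) = 0.5 * (1381/1663)^(1/-0.085) = 4.4501 cycles

4.4501 cycles


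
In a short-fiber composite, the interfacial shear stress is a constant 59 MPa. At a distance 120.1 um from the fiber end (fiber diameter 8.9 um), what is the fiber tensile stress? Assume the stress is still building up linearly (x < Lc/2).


Force balance: sigma_f * (pi*d^2/4) = tau * (pi*d) * x  ->  sigma_f = 4 * tau * x / d
sigma_f = 4 * 59 * 120.1 / 8.9 = 3184.7 MPa

3184.7 MPa


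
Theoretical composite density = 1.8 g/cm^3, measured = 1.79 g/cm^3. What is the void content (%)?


Void% = (rho_theo - rho_actual)/rho_theo * 100 = (1.8 - 1.79)/1.8 * 100 = 0.56%

0.56%


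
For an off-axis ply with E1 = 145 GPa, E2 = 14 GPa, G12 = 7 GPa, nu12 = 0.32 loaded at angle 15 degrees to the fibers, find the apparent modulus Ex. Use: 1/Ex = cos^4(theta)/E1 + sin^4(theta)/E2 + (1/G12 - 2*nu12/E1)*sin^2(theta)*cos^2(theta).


cos^4(15) = 0.870513, sin^4(15) = 0.004487, sin^2(15)*cos^2(15) = 0.0625
1/G12 - 2*nu12/E1 = 1/7 - 2*0.32/145 = 0.138443 GPa^-1
1/Ex = 0.870513/145 + 0.004487/14 + 0.138443*0.0625 = 0.0149768 GPa^-1
Ex = 66.77 GPa

66.77 GPa


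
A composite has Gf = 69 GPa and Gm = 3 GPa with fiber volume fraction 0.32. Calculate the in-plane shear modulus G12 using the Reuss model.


1/G12 = Vf/Gf + (1-Vf)/Gm = 0.32/69 + 0.68/3
G12 = 4.32 GPa

4.32 GPa


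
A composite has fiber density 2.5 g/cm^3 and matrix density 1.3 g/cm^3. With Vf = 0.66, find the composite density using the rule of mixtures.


rho_c = rho_f*Vf + rho_m*(1-Vf) = 2.5*0.66 + 1.3*0.34 = 2.092 g/cm^3

2.092 g/cm^3


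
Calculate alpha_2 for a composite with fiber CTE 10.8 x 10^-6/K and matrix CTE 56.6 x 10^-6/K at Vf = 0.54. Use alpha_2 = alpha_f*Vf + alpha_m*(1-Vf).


alpha_2 = alpha_f*Vf + alpha_m*(1-Vf) = 10.8*0.54 + 56.6*0.46 = 31.9 x 10^-6/K

31.9 x 10^-6/K


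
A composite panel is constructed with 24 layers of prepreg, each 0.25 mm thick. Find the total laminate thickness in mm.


h = n * t_ply = 24 * 0.25 = 6.0 mm

6.0 mm


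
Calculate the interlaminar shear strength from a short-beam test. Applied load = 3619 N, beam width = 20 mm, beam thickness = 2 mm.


ILSS = 3F/(4bh) = 3*3619/(4*20*2) = 67.86 MPa

67.86 MPa


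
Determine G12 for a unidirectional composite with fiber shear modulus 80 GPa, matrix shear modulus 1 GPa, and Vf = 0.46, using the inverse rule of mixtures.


1/G12 = Vf/Gf + (1-Vf)/Gm = 0.46/80 + 0.54/1
G12 = 1.83 GPa

1.83 GPa


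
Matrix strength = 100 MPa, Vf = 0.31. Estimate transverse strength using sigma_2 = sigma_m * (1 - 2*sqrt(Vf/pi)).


factor = 1 - 2*sqrt(0.31/pi) = 0.3717
sigma_2 = 100 * 0.3717 = 37.17 MPa

37.17 MPa


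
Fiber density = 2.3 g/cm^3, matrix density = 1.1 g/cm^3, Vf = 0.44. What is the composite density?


rho_c = rho_f*Vf + rho_m*(1-Vf) = 2.3*0.44 + 1.1*0.56 = 1.628 g/cm^3

1.628 g/cm^3


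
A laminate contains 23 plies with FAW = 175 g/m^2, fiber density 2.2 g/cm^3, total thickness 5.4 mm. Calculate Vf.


Vf = n * FAW / (rho_f * h * 1000) = 23 * 175 / (2.2 * 5.4 * 1000) = 0.3388

0.3388


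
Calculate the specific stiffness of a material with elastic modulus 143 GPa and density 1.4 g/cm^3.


Specific stiffness = E/rho = 143/1.4 = 102.1 GPa/(g/cm^3)

102.1 GPa/(g/cm^3)


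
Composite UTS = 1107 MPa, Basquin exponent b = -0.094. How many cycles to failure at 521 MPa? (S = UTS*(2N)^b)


N = 0.5 * (S/UTS)^(1/b) = 0.5 * (521/1107)^(1/-0.094) = 1517.0161 cycles

1517.0161 cycles


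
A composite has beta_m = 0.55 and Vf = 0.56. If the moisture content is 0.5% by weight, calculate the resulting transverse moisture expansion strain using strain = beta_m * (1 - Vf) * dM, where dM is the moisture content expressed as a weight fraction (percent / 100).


dM = 0.5/100 = 0.005
strain = beta_m * (1-Vf) * dM = 0.55 * 0.44 * 0.005 = 0.00121

0.00121


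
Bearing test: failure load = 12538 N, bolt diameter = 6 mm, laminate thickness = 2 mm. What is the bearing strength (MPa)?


sigma_br = F/(d*h) = 12538/(6*2) = 1044.8 MPa

1044.8 MPa


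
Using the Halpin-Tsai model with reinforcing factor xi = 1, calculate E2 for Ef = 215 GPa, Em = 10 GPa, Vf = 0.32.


eta = (Ef/Em - 1)/(Ef/Em + xi) = (21.5 - 1)/(21.5 + 1) = 0.9111
E2 = Em*(1+xi*eta*Vf)/(1-eta*Vf) = 18.23 GPa

18.23 GPa


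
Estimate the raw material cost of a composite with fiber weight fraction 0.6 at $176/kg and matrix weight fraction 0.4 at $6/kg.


Cost = cost_f*Wf + cost_m*Wm = 176*0.6 + 6*0.4 = $108.0/kg

$108.0/kg


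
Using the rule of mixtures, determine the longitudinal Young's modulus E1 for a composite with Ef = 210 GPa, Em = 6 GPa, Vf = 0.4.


E1 = Ef*Vf + Em*(1-Vf) = 210*0.4 + 6*0.6 = 87.6 GPa

87.6 GPa


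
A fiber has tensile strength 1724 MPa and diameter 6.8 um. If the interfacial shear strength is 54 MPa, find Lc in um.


Lc = sigma_f * d / (2 * tau_i) = 1724 * 6.8 / (2 * 54) = 108.5 um

108.5 um


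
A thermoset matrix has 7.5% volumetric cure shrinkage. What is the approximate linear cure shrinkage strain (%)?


Linear shrinkage ≈ vol_shrink/3 = 7.5/3 = 2.5%

2.5%


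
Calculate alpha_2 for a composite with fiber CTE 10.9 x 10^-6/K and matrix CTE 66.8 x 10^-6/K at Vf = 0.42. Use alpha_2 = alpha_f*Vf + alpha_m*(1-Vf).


alpha_2 = alpha_f*Vf + alpha_m*(1-Vf) = 10.9*0.42 + 66.8*0.58 = 43.3 x 10^-6/K

43.3 x 10^-6/K


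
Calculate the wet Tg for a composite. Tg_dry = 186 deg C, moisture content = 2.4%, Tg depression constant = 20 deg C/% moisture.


Tg_wet = Tg_dry - k*moisture = 186 - 20*2.4 = 138.0 deg C

138.0 deg C


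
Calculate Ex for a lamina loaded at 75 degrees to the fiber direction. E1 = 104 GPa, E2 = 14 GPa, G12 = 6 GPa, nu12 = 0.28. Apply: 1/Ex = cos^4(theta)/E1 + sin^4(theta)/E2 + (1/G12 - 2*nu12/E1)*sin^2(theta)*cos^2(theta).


cos^4(75) = 0.004487, sin^4(75) = 0.870513, sin^2(75)*cos^2(75) = 0.0625
1/G12 - 2*nu12/E1 = 1/6 - 2*0.28/104 = 0.161282 GPa^-1
1/Ex = 0.004487/104 + 0.870513/14 + 0.161282*0.0625 = 0.0723028 GPa^-1
Ex = 13.83 GPa

13.83 GPa


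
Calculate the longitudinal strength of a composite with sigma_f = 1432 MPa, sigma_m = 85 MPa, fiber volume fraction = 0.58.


sigma_1 = sigma_f*Vf + sigma_m*(1-Vf) = 1432*0.58 + 85*0.42 = 866.3 MPa

866.3 MPa


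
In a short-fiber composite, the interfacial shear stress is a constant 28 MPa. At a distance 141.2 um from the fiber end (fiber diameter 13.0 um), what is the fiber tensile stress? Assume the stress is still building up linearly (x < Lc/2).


Force balance: sigma_f * (pi*d^2/4) = tau * (pi*d) * x  ->  sigma_f = 4 * tau * x / d
sigma_f = 4 * 28 * 141.2 / 13.0 = 1216.5 MPa

1216.5 MPa


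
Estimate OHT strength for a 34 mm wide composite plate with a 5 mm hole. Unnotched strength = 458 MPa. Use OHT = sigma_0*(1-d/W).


OHT = sigma_0*(1-d/W) = 458*(1-5/34) = 390.6 MPa

390.6 MPa


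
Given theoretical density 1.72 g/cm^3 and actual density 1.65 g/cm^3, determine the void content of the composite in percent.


Void% = (rho_theo - rho_actual)/rho_theo * 100 = (1.72 - 1.65)/1.72 * 100 = 4.07%

4.07%


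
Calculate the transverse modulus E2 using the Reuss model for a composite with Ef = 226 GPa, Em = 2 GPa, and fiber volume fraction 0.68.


1/E2 = Vf/Ef + (1-Vf)/Em = 0.68/226 + 0.32/2
E2 = 6.13 GPa

6.13 GPa


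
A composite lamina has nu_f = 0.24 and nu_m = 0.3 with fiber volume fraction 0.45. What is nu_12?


nu_12 = nu_f*Vf + nu_m*(1-Vf) = 0.24*0.45 + 0.3*0.55 = 0.273

0.273


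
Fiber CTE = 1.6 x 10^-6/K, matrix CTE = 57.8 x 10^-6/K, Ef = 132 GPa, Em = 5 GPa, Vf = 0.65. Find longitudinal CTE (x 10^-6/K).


E1 = Ef*Vf + Em*(1-Vf) = 87.55
alpha_1 = (alpha_f*Ef*Vf + alpha_m*Em*(1-Vf))/E1 = 2.72 x 10^-6/K

2.72 x 10^-6/K


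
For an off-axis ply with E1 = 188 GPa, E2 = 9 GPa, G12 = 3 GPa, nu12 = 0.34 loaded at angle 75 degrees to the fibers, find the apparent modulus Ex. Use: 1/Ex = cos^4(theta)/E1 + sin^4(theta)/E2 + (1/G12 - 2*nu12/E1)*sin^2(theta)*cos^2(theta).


cos^4(75) = 0.004487, sin^4(75) = 0.870513, sin^2(75)*cos^2(75) = 0.0625
1/G12 - 2*nu12/E1 = 1/3 - 2*0.34/188 = 0.329716 GPa^-1
1/Ex = 0.004487/188 + 0.870513/9 + 0.329716*0.0625 = 0.1173548 GPa^-1
Ex = 8.52 GPa

8.52 GPa


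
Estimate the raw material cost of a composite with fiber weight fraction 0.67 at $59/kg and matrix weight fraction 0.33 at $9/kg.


Cost = cost_f*Wf + cost_m*Wm = 59*0.67 + 9*0.33 = $42.5/kg

$42.5/kg


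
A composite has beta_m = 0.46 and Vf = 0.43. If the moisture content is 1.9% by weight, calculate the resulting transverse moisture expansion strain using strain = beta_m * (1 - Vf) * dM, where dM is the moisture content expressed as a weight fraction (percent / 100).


dM = 1.9/100 = 0.019
strain = beta_m * (1-Vf) * dM = 0.46 * 0.57 * 0.019 = 0.0049818

0.0049818


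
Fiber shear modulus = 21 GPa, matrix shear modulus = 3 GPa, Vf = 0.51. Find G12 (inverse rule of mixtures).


1/G12 = Vf/Gf + (1-Vf)/Gm = 0.51/21 + 0.49/3
G12 = 5.33 GPa

5.33 GPa


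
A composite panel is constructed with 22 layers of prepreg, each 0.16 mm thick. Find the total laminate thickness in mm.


h = n * t_ply = 22 * 0.16 = 3.52 mm

3.52 mm


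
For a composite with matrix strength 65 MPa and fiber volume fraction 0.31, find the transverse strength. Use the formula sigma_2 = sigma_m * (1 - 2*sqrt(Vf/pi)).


factor = 1 - 2*sqrt(0.31/pi) = 0.3717
sigma_2 = 65 * 0.3717 = 24.16 MPa

24.16 MPa


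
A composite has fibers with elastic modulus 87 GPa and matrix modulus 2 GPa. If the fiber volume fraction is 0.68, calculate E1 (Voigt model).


E1 = Ef*Vf + Em*(1-Vf) = 87*0.68 + 2*0.32 = 59.8 GPa

59.8 GPa


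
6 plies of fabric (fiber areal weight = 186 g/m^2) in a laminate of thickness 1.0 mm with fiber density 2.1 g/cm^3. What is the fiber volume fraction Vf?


Vf = n * FAW / (rho_f * h * 1000) = 6 * 186 / (2.1 * 1.0 * 1000) = 0.5314

0.5314


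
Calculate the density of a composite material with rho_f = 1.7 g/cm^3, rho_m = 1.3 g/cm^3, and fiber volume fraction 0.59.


rho_c = rho_f*Vf + rho_m*(1-Vf) = 1.7*0.59 + 1.3*0.41 = 1.536 g/cm^3

1.536 g/cm^3


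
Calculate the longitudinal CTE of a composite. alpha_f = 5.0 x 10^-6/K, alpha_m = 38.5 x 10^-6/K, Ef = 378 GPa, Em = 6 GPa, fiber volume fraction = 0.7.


E1 = Ef*Vf + Em*(1-Vf) = 266.4
alpha_1 = (alpha_f*Ef*Vf + alpha_m*Em*(1-Vf))/E1 = 5.23 x 10^-6/K

5.23 x 10^-6/K


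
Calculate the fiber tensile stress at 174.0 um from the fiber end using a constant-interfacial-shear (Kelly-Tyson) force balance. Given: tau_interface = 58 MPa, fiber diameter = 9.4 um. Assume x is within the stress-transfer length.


Force balance: sigma_f * (pi*d^2/4) = tau * (pi*d) * x  ->  sigma_f = 4 * tau * x / d
sigma_f = 4 * 58 * 174.0 / 9.4 = 4294.5 MPa

4294.5 MPa


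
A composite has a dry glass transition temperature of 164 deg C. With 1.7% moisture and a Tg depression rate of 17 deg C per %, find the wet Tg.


Tg_wet = Tg_dry - k*moisture = 164 - 17*1.7 = 135.1 deg C

135.1 deg C


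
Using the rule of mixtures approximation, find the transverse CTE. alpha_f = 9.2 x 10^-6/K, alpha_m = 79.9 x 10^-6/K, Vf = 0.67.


alpha_2 = alpha_f*Vf + alpha_m*(1-Vf) = 9.2*0.67 + 79.9*0.33 = 32.5 x 10^-6/K

32.5 x 10^-6/K


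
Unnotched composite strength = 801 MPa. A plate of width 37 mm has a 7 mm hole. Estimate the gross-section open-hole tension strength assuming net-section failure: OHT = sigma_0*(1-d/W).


OHT = sigma_0*(1-d/W) = 801*(1-7/37) = 649.5 MPa

649.5 MPa


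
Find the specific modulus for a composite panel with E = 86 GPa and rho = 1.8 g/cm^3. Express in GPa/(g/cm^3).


Specific stiffness = E/rho = 86/1.8 = 47.8 GPa/(g/cm^3)

47.8 GPa/(g/cm^3)


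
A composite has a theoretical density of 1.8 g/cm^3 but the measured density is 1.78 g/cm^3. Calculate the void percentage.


Void% = (rho_theo - rho_actual)/rho_theo * 100 = (1.8 - 1.78)/1.8 * 100 = 1.11%

1.11%


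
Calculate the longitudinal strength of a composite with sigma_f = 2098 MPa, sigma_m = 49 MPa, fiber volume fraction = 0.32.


sigma_1 = sigma_f*Vf + sigma_m*(1-Vf) = 2098*0.32 + 49*0.68 = 704.7 MPa

704.7 MPa


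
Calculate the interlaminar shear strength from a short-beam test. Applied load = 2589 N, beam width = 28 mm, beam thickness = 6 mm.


ILSS = 3F/(4bh) = 3*2589/(4*28*6) = 11.56 MPa

11.56 MPa


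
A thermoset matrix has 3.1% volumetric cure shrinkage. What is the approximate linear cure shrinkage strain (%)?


Linear shrinkage ≈ vol_shrink/3 = 3.1/3 = 1.033%

1.033%


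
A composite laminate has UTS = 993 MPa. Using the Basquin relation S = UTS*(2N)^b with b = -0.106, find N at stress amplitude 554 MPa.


N = 0.5 * (S/UTS)^(1/b) = 0.5 * (554/993)^(1/-0.106) = 123.0010 cycles

123.0010 cycles


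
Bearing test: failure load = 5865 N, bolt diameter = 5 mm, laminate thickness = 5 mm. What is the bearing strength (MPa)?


sigma_br = F/(d*h) = 5865/(5*5) = 234.6 MPa

234.6 MPa


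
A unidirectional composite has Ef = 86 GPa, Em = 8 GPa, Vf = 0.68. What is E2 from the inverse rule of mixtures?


1/E2 = Vf/Ef + (1-Vf)/Em = 0.68/86 + 0.32/8
E2 = 20.87 GPa

20.87 GPa


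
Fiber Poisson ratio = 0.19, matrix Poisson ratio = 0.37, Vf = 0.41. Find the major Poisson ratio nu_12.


nu_12 = nu_f*Vf + nu_m*(1-Vf) = 0.19*0.41 + 0.37*0.59 = 0.2962

0.2962


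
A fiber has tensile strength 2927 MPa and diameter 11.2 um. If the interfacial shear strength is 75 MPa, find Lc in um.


Lc = sigma_f * d / (2 * tau_i) = 2927 * 11.2 / (2 * 75) = 218.5 um

218.5 um


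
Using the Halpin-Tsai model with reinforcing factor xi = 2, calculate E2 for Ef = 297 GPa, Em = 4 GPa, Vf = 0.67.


eta = (Ef/Em - 1)/(Ef/Em + xi) = (74.25 - 1)/(74.25 + 2) = 0.9607
E2 = Em*(1+xi*eta*Vf)/(1-eta*Vf) = 25.67 GPa

25.67 GPa


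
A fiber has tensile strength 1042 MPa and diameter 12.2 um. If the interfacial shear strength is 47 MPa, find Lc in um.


Lc = sigma_f * d / (2 * tau_i) = 1042 * 12.2 / (2 * 47) = 135.2 um

135.2 um


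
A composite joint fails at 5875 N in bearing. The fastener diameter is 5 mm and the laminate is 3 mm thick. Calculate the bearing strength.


sigma_br = F/(d*h) = 5875/(5*3) = 391.7 MPa

391.7 MPa


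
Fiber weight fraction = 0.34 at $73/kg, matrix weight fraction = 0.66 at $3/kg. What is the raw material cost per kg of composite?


Cost = cost_f*Wf + cost_m*Wm = 73*0.34 + 3*0.66 = $26.8/kg

$26.8/kg


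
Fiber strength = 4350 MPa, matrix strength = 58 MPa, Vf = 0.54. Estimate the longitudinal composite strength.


sigma_1 = sigma_f*Vf + sigma_m*(1-Vf) = 4350*0.54 + 58*0.46 = 2375.7 MPa

2375.7 MPa
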